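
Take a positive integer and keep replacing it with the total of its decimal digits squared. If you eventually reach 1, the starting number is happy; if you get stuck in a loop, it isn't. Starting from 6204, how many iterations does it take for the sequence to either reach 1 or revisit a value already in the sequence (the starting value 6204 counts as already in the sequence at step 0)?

6204 → 6² + 2² + 0² + 4² = 36 + 4 + 0 + 16 = 56
56 → 5² + 6² = 25 + 36 = 61
61 → 6² + 1² = 36 + 1 = 37
37 → 3² + 7² = 9 + 49 = 58
58 → 5² + 8² = 25 + 64 = 89
89 → 8² + 9² = 64 + 81 = 145
145 → 1² + 4² + 5² = 1 + 16 + 25 = 42
42 → 4² + 2² = 16 + 4 = 20
20 → 2² + 0² = 4 + 0 = 4
4 → 4² = 16
16 → 1² + 6² = 1 + 36 = 37  — 37 repeats.
That took 11 steps.

11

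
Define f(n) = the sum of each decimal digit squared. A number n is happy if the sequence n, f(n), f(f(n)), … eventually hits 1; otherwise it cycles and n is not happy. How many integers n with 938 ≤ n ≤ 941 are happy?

938: 938 → 154 → 42 → 20 → 4 → 16 → 37 → 58 → 89 → 145 → 42  — not happy
939: 939 → 171 → 51 → 26 → 40 → 16 → 37 → 58 → 89 → 145 → 42 → 20 → 4 → 16  — not happy
940: 940 → 97 → 130 → 10 → 1  — happy
941: 941 → 98 → 145 → 42 → 20 → 4 → 16 → 37 → 58 → 89 → 145  — not happy
happy: 940

1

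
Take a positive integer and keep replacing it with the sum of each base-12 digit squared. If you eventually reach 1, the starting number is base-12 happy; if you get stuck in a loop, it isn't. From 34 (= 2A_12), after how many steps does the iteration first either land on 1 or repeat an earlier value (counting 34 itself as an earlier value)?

10

34 = (2,10)_12 → 104
104 = (8,8)_12 → 128
128 = (10,8)_12 → 164
164 = (1,1,8)_12 → 66
66 = (5,6)_12 → 61
61 = (5,1)_12 → 26
26 = (2,2)_12 → 8
8 = (8)_12 → 64
64 = (5,4)_12 → 41
41 = (3,5)_12 → 34  — 34 repeats.
That took 10 steps.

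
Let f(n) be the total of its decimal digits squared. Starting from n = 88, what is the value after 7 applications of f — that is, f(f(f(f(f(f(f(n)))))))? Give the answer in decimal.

16

88 → 8² + 8² = 128
128 → 1² + 2² + 8² = 69
69 → 6² + 9² = 117
117 → 1² + 1² + 7² = 51
51 → 5² + 1² = 26
26 → 2² + 6² = 40
40 → 4² + 0² = 16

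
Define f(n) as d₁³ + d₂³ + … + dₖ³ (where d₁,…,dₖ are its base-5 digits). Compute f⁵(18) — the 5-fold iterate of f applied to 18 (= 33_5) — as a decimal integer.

28

18 = (3,3)_5 → 3³ + 3³ = 27 + 27 = 54
54 = (2,0,4)_5 → 2³ + 0³ + 4³ = 8 + 0 + 64 = 72
72 = (2,4,2)_5 → 2³ + 4³ + 2³ = 8 + 64 + 8 = 80
80 = (3,1,0)_5 → 3³ + 1³ + 0³ = 27 + 1 + 0 = 28
28 = (1,0,3)_5 → 1³ + 0³ + 3³ = 1 + 0 + 27 = 28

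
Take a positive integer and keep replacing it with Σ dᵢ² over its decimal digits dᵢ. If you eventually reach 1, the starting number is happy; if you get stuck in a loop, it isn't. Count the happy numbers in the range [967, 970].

967: 967 → 166 → 73 → 58 → 89 → 145 → 42 → 20 → 4 → 16 → 37 → 58  — not happy
968: 968 → 181 → 66 → 72 → 53 → 34 → 25 → 29 → 85 → 89 → 145 → 42 → 20 → 4 → 16 → 37 → 58 → 89  — not happy
969: 969 → 198 → 146 → 53 → 34 → 25 → 29 → 85 → 89 → 145 → 42 → 20 → 4 → 16 → 37 → 58 → 89  — not happy
970: 970 → 130 → 10 → 1  — happy
happy: 970

1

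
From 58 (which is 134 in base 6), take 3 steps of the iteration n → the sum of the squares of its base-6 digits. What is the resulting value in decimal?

58 = (1,3,4)_6 → 1² + 3² + 4² = 1 + 9 + 16 = 26
26 = (4,2)_6 → 4² + 2² = 16 + 4 = 20
20 = (3,2)_6 → 3² + 2² = 9 + 4 = 13

13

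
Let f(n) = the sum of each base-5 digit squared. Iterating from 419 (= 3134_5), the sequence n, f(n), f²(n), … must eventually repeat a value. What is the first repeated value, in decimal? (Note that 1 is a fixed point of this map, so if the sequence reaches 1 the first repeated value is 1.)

1

419 = (3,1,3,4)_5 → 3² + 1² + 3² + 4² = 9 + 1 + 9 + 16 = 35
35 = (1,2,0)_5 → 1² + 2² + 0² = 1 + 4 + 0 = 5
5 = (1,0)_5 → 1² + 0² = 1 + 0 = 1  — reached the fixed point 1.
1 → 1, so 1 is the first repeated value.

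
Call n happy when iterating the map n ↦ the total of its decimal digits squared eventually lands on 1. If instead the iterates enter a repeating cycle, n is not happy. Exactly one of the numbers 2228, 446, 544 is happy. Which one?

2228: 2228 → 76 → 85 → 89 → 145 → 42 → 20 → 4 → 16 → 37 → 58 → 89  — repeats 89 (not happy)
446: 446 → 68 → 100 → 1  — reaches 1 (happy)
544: 544 → 57 → 74 → 65 → 61 → 37 → 58 → 89 → 145 → 42 → 20 → 4 → 16 → 37  — repeats 37 (not happy)

446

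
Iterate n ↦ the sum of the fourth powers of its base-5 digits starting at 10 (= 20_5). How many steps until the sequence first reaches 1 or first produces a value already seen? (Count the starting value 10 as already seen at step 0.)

13

10 = (2,0)_5 → 16
16 = (3,1)_5 → 82
82 = (3,1,2)_5 → 98
98 = (3,4,3)_5 → 418
418 = (3,1,3,3)_5 → 244
244 = (1,4,3,4)_5 → 594
594 = (4,3,3,4)_5 → 674
674 = (1,0,1,4,4)_5 → 514
514 = (4,0,2,4)_5 → 528
528 = (4,1,0,3)_5 → 338
338 = (2,3,2,3)_5 → 194
194 = (1,2,3,4)_5 → 354
354 = (2,4,0,4)_5 → 528  — 528 repeats.
That took 13 steps.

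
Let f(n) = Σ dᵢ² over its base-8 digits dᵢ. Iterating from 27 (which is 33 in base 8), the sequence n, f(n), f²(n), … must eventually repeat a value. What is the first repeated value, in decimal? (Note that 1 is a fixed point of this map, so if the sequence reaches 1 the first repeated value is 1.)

1

27 = (3,3)_8 → 18
18 = (2,2)_8 → 8
8 = (1,0)_8 → 1  — reached the fixed point 1.
1 → 1, so 1 is the first repeated value.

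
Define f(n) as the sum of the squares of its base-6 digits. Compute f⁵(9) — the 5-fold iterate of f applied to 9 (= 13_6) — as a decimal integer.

9 = (1,3)_6 → 10
10 = (1,4)_6 → 17
17 = (2,5)_6 → 29
29 = (4,5)_6 → 41
41 = (1,0,5)_6 → 26

26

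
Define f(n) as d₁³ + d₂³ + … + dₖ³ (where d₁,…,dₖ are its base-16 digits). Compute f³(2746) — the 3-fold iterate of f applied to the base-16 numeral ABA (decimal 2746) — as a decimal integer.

2746 = (10,11,10)_16 → 10³ + 11³ + 10³ = 3331
3331 = (13,0,3)_16 → 13³ + 0³ + 3³ = 2224
2224 = (8,11,0)_16 → 8³ + 11³ + 0³ = 1843

1843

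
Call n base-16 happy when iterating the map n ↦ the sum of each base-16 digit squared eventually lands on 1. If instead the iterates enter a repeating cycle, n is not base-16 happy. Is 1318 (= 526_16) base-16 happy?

base-16 happy

1318 = (5,2,6)_16 → 5² + 2² + 6² = 65
65 = (4,1)_16 → 4² + 1² = 17
17 = (1,1)_16 → 1² + 1² = 2
2 = (2)_16 → 2² = 4
4 = (4)_16 → 4² = 16
16 = (1,0)_16 → 1² + 0² = 1  — reached 1.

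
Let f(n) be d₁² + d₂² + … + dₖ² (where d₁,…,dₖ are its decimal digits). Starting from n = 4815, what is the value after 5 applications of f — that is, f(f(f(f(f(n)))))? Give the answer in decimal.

145

4815 → 106
106 → 37
37 → 58
58 → 89
89 → 145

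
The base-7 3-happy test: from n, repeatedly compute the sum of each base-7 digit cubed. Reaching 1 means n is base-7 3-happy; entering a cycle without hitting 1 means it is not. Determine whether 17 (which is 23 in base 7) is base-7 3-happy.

not base-7 3-happy

17 = (2,3)_7 → 35
35 = (5,0)_7 → 125
125 = (2,3,6)_7 → 251
251 = (5,0,6)_7 → 341
341 = (6,6,5)_7 → 557
557 = (1,4,2,4)_7 → 137
137 = (2,5,4)_7 → 197
197 = (4,0,1)_7 → 65
65 = (1,2,2)_7 → 17  — 17 already seen; the sequence cycles without reaching 1.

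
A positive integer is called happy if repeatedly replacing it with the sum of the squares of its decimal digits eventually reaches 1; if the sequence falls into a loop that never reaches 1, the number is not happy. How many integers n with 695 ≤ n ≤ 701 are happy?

695: 695 → 142 → 21 → 5 → 25 → 29 → 85 → 89 → 145 → 42 → 20 → 4 → 16 → 37 → 58 → 89  — not happy
696: 696 → 153 → 35 → 34 → 25 → 29 → 85 → 89 → 145 → 42 → 20 → 4 → 16 → 37 → 58 → 89  — not happy
697: 697 → 166 → 73 → 58 → 89 → 145 → 42 → 20 → 4 → 16 → 37 → 58  — not happy
698: 698 → 181 → 66 → 72 → 53 → 34 → 25 → 29 → 85 → 89 → 145 → 42 → 20 → 4 → 16 → 37 → 58 → 89  — not happy
699: 699 → 198 → 146 → 53 → 34 → 25 → 29 → 85 → 89 → 145 → 42 → 20 → 4 → 16 → 37 → 58 → 89  — not happy
700: 700 → 49 → 97 → 130 → 10 → 1  — happy
701: 701 → 50 → 25 → 29 → 85 → 89 → 145 → 42 → 20 → 4 → 16 → 37 → 58 → 89  — not happy
happy: 700

1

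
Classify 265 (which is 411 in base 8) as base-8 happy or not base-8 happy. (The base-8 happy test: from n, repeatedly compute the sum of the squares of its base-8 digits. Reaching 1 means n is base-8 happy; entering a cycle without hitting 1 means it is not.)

265 = (4,1,1)_8 → 4² + 1² + 1² = 18
18 = (2,2)_8 → 2² + 2² = 8
8 = (1,0)_8 → 1² + 0² = 1  — reached 1.

base-8 happy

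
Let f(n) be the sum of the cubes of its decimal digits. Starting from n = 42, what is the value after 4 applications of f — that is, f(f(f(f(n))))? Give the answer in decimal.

153

42 → 4³ + 2³ = 72
72 → 7³ + 2³ = 351
351 → 3³ + 5³ + 1³ = 153
153 → 1³ + 5³ + 3³ = 153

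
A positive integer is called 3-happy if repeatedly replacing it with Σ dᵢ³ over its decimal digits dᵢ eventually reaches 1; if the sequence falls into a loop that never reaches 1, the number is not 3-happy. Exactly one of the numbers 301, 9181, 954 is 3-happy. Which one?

9181

301: 301 → 28 → 520 → 133 → 55 → 250 → 133  — repeats 133 (not 3-happy)
9181: 9181 → 1243 → 100 → 1  — reaches 1 (3-happy)
954: 954 → 918 → 1242 → 81 → 513 → 153 → 153  — repeats 153 (not 3-happy)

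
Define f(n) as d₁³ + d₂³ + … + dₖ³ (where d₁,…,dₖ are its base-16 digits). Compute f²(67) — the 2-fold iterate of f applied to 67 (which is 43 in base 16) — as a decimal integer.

67 = (4,3)_16 → 4³ + 3³ = 91
91 = (5,11)_16 → 5³ + 11³ = 1456

1456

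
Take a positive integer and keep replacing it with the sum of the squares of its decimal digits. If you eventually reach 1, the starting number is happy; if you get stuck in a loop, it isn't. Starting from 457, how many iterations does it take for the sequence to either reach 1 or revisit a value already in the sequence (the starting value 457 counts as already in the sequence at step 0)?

13

457 → 4² + 5² + 7² = 90
90 → 9² + 0² = 81
81 → 8² + 1² = 65
65 → 6² + 5² = 61
61 → 6² + 1² = 37
37 → 3² + 7² = 58
58 → 5² + 8² = 89
89 → 8² + 9² = 145
145 → 1² + 4² + 5² = 42
42 → 4² + 2² = 20
20 → 2² + 0² = 4
4 → 4² = 16
16 → 1² + 6² = 37  — 37 repeats.
That took 13 steps.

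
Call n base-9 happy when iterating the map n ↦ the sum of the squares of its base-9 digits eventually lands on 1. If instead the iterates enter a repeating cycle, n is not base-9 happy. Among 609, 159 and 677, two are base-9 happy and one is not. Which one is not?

677

609: 609 → 101 → 9 → 1  — reaches 1 (base-9 happy)
159: 159 → 101 → 9 → 1  — reaches 1 (base-9 happy)
677: 677 → 77 → 89 → 65 → 53 → 89  — repeats 89 (not base-9 happy)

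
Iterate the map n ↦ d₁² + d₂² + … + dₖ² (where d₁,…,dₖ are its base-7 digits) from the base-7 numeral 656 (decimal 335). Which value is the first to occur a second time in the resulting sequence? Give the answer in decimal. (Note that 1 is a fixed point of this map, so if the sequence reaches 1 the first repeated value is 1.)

29

335 = (6,5,6)_7 → 6² + 5² + 6² = 36 + 25 + 36 = 97
97 = (1,6,6)_7 → 1² + 6² + 6² = 1 + 36 + 36 = 73
73 = (1,3,3)_7 → 1² + 3² + 3² = 1 + 9 + 9 = 19
19 = (2,5)_7 → 2² + 5² = 4 + 25 = 29
29 = (4,1)_7 → 4² + 1² = 16 + 1 = 17
17 = (2,3)_7 → 2² + 3² = 4 + 9 = 13
13 = (1,6)_7 → 1² + 6² = 1 + 36 = 37
37 = (5,2)_7 → 5² + 2² = 25 + 4 = 29  — 29 already appeared earlier.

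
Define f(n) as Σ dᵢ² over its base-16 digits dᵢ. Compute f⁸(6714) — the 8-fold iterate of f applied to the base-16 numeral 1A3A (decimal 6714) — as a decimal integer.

6714 = (1,10,3,10)_16 → 1² + 10² + 3² + 10² = 1 + 100 + 9 + 100 = 210
210 = (13,2)_16 → 13² + 2² = 169 + 4 = 173
173 = (10,13)_16 → 10² + 13² = 100 + 169 = 269
269 = (1,0,13)_16 → 1² + 0² + 13² = 1 + 0 + 169 = 170
170 = (10,10)_16 → 10² + 10² = 100 + 100 = 200
200 = (12,8)_16 → 12² + 8² = 144 + 64 = 208
208 = (13,0)_16 → 13² + 0² = 169 + 0 = 169
169 = (10,9)_16 → 10² + 9² = 100 + 81 = 181

181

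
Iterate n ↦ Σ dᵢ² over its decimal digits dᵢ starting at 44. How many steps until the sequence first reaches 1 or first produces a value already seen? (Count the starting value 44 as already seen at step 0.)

44 → 4² + 4² = 32
32 → 3² + 2² = 13
13 → 1² + 3² = 10
10 → 1² + 0² = 1  — reached 1.
That took 4 steps.

4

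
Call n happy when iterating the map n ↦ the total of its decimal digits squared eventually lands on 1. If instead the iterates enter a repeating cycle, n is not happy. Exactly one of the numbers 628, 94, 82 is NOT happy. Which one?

628: 628 → 104 → 17 → 50 → 25 → 29 → 85 → 89 → 145 → 42 → 20 → 4 → 16 → 37 → 58 → 89  — repeats 89 (not happy)
94: 94 → 97 → 130 → 10 → 1  — reaches 1 (happy)
82: 82 → 68 → 100 → 1  — reaches 1 (happy)

628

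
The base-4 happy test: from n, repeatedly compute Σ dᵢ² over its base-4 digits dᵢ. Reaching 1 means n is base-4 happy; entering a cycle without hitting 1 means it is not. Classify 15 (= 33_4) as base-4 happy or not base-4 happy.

base-4 happy

15 = (3,3)_4 → 3² + 3² = 9 + 9 = 18
18 = (1,0,2)_4 → 1² + 0² + 2² = 1 + 0 + 4 = 5
5 = (1,1)_4 → 1² + 1² = 1 + 1 = 2
2 = (2)_4 → 2² = 4
4 = (1,0)_4 → 1² + 0² = 1 + 0 = 1  — reached 1.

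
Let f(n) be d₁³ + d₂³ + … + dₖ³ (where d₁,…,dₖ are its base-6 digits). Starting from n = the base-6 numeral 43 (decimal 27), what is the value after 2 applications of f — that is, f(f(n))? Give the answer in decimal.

36

27 = (4,3)_6 → 4³ + 3³ = 64 + 27 = 91
91 = (2,3,1)_6 → 2³ + 3³ + 1³ = 8 + 27 + 1 = 36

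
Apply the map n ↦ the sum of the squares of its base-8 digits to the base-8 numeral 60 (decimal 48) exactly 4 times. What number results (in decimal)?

4

48 = (6,0)_8 → 6² + 0² = 36 + 0 = 36
36 = (4,4)_8 → 4² + 4² = 16 + 16 = 32
32 = (4,0)_8 → 4² + 0² = 16 + 0 = 16
16 = (2,0)_8 → 2² + 0² = 4 + 0 = 4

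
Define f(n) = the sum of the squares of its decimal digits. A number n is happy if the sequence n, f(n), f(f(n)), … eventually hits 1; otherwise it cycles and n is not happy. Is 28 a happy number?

28 → 2² + 8² = 4 + 64 = 68
68 → 6² + 8² = 36 + 64 = 100
100 → 1² + 0² + 0² = 1 + 0 + 0 = 1  — reached 1.

happy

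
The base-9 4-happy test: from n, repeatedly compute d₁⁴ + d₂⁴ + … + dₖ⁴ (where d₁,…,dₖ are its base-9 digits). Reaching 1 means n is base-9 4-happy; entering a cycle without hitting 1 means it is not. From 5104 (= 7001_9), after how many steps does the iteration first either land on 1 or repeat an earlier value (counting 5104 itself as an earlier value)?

5104 = (7,0,0,1)_9 → 2402
2402 = (3,2,5,8)_9 → 4818
4818 = (6,5,4,3)_9 → 2258
2258 = (3,0,7,8)_9 → 6578
6578 = (1,0,0,1,8)_9 → 4098
4098 = (5,5,5,3)_9 → 1956
1956 = (2,6,1,3)_9 → 1394
1394 = (1,8,1,8)_9 → 8194
8194 = (1,2,2,1,4)_9 → 290
290 = (3,5,2)_9 → 722
722 = (8,8,2)_9 → 8208
8208 = (1,2,2,3,0)_9 → 114
114 = (1,3,6)_9 → 1378
1378 = (1,8,0,1)_9 → 4098  — 4098 repeats.
That took 14 steps.

14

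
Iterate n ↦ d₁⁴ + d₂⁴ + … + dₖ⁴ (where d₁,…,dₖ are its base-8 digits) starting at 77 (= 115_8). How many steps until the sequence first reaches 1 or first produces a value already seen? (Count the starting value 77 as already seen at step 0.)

77 = (1,1,5)_8 → 1⁴ + 1⁴ + 5⁴ = 627
627 = (1,1,6,3)_8 → 1⁴ + 1⁴ + 6⁴ + 3⁴ = 1379
1379 = (2,5,4,3)_8 → 2⁴ + 5⁴ + 4⁴ + 3⁴ = 978
978 = (1,7,2,2)_8 → 1⁴ + 7⁴ + 2⁴ + 2⁴ = 2434
2434 = (4,6,0,2)_8 → 4⁴ + 6⁴ + 0⁴ + 2⁴ = 1568
1568 = (3,0,4,0)_8 → 3⁴ + 0⁴ + 4⁴ + 0⁴ = 337
337 = (5,2,1)_8 → 5⁴ + 2⁴ + 1⁴ = 642
642 = (1,2,0,2)_8 → 1⁴ + 2⁴ + 0⁴ + 2⁴ = 33
33 = (4,1)_8 → 4⁴ + 1⁴ = 257
257 = (4,0,1)_8 → 4⁴ + 0⁴ + 1⁴ = 257  — 257 repeats.
That took 10 steps.

10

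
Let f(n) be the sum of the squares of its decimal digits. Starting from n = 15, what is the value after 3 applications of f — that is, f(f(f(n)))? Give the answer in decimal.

15 → 1² + 5² = 26
26 → 2² + 6² = 40
40 → 4² + 0² = 16

16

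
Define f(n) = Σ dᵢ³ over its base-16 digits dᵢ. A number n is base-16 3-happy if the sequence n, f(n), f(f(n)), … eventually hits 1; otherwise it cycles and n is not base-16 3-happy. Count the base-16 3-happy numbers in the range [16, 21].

16: 16 → 1  (reaches 1)
17: 17 → 2 → 8 → 512 → 8  (repeats 8)
18: 18 → 9 → 729 → 2934 → 1890 → 567 → 378 → 1344 → 189 → 3528 → 4437 → 252 → 5103 → 6147 → 540 → 1737 → 2673 → 1344  (repeats 1344)
19: 19 → 28 → 1729 → 1945 → 1801 → 1072 → 91 → 1456 → 1456  (repeats 1456)
20: 20 → 65 → 65  (repeats 65)
21: 21 → 126 → 3087 → 5103 → 6147 → 540 → 1737 → 2673 → 1344 → 189 → 3528 → 4437 → 252 → 5103  (repeats 5103)
base-16 3-happy: 16

1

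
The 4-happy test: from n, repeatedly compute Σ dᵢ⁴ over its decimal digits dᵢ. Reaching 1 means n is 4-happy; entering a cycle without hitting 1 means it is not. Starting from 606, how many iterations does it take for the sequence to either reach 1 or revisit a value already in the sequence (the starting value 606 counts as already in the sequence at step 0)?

5

606 → 6⁴ + 0⁴ + 6⁴ = 2592
2592 → 2⁴ + 5⁴ + 9⁴ + 2⁴ = 7218
7218 → 7⁴ + 2⁴ + 1⁴ + 8⁴ = 6514
6514 → 6⁴ + 5⁴ + 1⁴ + 4⁴ = 2178
2178 → 2⁴ + 1⁴ + 7⁴ + 8⁴ = 6514  — 6514 repeats.
That took 5 steps.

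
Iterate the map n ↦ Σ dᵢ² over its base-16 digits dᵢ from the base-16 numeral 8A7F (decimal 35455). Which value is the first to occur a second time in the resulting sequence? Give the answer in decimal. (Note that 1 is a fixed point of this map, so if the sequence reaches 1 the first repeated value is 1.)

35455 = (8,10,7,15)_16 → 8² + 10² + 7² + 15² = 438
438 = (1,11,6)_16 → 1² + 11² + 6² = 158
158 = (9,14)_16 → 9² + 14² = 277
277 = (1,1,5)_16 → 1² + 1² + 5² = 27
27 = (1,11)_16 → 1² + 11² = 122
122 = (7,10)_16 → 7² + 10² = 149
149 = (9,5)_16 → 9² + 5² = 106
106 = (6,10)_16 → 6² + 10² = 136
136 = (8,8)_16 → 8² + 8² = 128
128 = (8,0)_16 → 8² + 0² = 64
64 = (4,0)_16 → 4² + 0² = 16
16 = (1,0)_16 → 1² + 0² = 1  — reached the fixed point 1.
1 → 1, so 1 is the first repeated value.

1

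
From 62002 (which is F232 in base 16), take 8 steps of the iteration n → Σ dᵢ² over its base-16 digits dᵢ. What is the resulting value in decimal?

62002 = (15,2,3,2)_16 → 15² + 2² + 3² + 2² = 242
242 = (15,2)_16 → 15² + 2² = 229
229 = (14,5)_16 → 14² + 5² = 221
221 = (13,13)_16 → 13² + 13² = 338
338 = (1,5,2)_16 → 1² + 5² + 2² = 30
30 = (1,14)_16 → 1² + 14² = 197
197 = (12,5)_16 → 12² + 5² = 169
169 = (10,9)_16 → 10² + 9² = 181

181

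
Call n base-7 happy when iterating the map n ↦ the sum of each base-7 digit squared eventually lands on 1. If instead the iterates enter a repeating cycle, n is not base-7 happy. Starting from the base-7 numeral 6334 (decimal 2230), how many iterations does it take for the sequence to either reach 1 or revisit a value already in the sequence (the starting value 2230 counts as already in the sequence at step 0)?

2230 = (6,3,3,4)_7 → 6² + 3² + 3² + 4² = 36 + 9 + 9 + 16 = 70
70 = (1,3,0)_7 → 1² + 3² + 0² = 1 + 9 + 0 = 10
10 = (1,3)_7 → 1² + 3² = 1 + 9 = 10  — 10 repeats.
That took 3 steps.

3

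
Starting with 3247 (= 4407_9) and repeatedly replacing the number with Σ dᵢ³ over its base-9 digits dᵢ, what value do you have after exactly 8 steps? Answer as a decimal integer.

3247 = (4,4,0,7)_9 → 4³ + 4³ + 0³ + 7³ = 64 + 64 + 0 + 343 = 471
471 = (5,7,3)_9 → 5³ + 7³ + 3³ = 125 + 343 + 27 = 495
495 = (6,1,0)_9 → 6³ + 1³ + 0³ = 216 + 1 + 0 = 217
217 = (2,6,1)_9 → 2³ + 6³ + 1³ = 8 + 216 + 1 = 225
225 = (2,7,0)_9 → 2³ + 7³ + 0³ = 8 + 343 + 0 = 351
351 = (4,3,0)_9 → 4³ + 3³ + 0³ = 64 + 27 + 0 = 91
91 = (1,1,1)_9 → 1³ + 1³ + 1³ = 1 + 1 + 1 = 3
3 = (3)_9 → 3³ = 27

27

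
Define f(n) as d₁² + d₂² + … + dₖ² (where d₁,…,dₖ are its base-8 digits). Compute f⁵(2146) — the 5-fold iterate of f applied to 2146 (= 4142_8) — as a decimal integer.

2146 = (4,1,4,2)_8 → 37
37 = (4,5)_8 → 41
41 = (5,1)_8 → 26
26 = (3,2)_8 → 13
13 = (1,5)_8 → 26

26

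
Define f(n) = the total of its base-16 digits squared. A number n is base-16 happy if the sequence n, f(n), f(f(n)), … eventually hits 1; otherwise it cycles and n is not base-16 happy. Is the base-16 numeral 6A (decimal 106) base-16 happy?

base-16 happy

106 = (6,10)_16 → 6² + 10² = 136
136 = (8,8)_16 → 8² + 8² = 128
128 = (8,0)_16 → 8² + 0² = 64
64 = (4,0)_16 → 4² + 0² = 16
16 = (1,0)_16 → 1² + 0² = 1  — reached 1.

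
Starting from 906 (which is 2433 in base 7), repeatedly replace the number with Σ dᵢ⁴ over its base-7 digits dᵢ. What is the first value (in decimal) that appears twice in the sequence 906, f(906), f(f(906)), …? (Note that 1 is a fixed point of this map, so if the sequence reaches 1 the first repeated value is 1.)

1922

906 = (2,4,3,3)_7 → 434
434 = (1,1,6,0)_7 → 1298
1298 = (3,5,3,3)_7 → 868
868 = (2,3,5,0)_7 → 722
722 = (2,0,5,1)_7 → 642
642 = (1,6,0,5)_7 → 1922
1922 = (5,4,1,4)_7 → 1138
1138 = (3,2,1,4)_7 → 354
354 = (1,0,1,4)_7 → 258
258 = (5,1,6)_7 → 1922  — 1922 already appeared earlier.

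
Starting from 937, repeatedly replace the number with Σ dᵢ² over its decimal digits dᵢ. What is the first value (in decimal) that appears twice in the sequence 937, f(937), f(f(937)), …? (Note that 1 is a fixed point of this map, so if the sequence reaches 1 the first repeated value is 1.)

1

937 → 9² + 3² + 7² = 81 + 9 + 49 = 139
139 → 1² + 3² + 9² = 1 + 9 + 81 = 91
91 → 9² + 1² = 81 + 1 = 82
82 → 8² + 2² = 64 + 4 = 68
68 → 6² + 8² = 36 + 64 = 100
100 → 1² + 0² + 0² = 1 + 0 + 0 = 1  — reached the fixed point 1.
1 → 1, so 1 is the first repeated value.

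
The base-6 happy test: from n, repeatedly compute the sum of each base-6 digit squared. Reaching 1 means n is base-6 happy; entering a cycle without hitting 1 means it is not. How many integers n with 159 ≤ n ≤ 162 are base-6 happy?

159: 159 → 29 → 41 → 26 → 20 → 13 → 5 → 25 → 17 → 29  — not base-6 happy
160: 160 → 36 → 1  — base-6 happy
161: 161 → 45 → 11 → 26 → 20 → 13 → 5 → 25 → 17 → 29 → 41 → 26  — not base-6 happy
162: 162 → 25 → 17 → 29 → 41 → 26 → 20 → 13 → 5 → 25  — not base-6 happy
base-6 happy: 160

1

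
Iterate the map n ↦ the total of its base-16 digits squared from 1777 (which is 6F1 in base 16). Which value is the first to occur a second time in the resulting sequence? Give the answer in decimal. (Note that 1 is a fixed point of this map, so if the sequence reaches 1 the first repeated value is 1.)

169

1777 = (6,15,1)_16 → 6² + 15² + 1² = 262
262 = (1,0,6)_16 → 1² + 0² + 6² = 37
37 = (2,5)_16 → 2² + 5² = 29
29 = (1,13)_16 → 1² + 13² = 170
170 = (10,10)_16 → 10² + 10² = 200
200 = (12,8)_16 → 12² + 8² = 208
208 = (13,0)_16 → 13² + 0² = 169
169 = (10,9)_16 → 10² + 9² = 181
181 = (11,5)_16 → 11² + 5² = 146
146 = (9,2)_16 → 9² + 2² = 85
85 = (5,5)_16 → 5² + 5² = 50
50 = (3,2)_16 → 3² + 2² = 13
13 = (13)_16 → 13² = 169  — 169 already appeared earlier.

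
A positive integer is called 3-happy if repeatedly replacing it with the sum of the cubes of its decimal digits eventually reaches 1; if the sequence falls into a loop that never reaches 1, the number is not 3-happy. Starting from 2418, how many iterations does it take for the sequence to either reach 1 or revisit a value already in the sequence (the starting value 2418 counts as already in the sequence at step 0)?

9

2418 → 2³ + 4³ + 1³ + 8³ = 585
585 → 5³ + 8³ + 5³ = 762
762 → 7³ + 6³ + 2³ = 567
567 → 5³ + 6³ + 7³ = 684
684 → 6³ + 8³ + 4³ = 792
792 → 7³ + 9³ + 2³ = 1080
1080 → 1³ + 0³ + 8³ + 0³ = 513
513 → 5³ + 1³ + 3³ = 153
153 → 1³ + 5³ + 3³ = 153  — 153 repeats.
That took 9 steps.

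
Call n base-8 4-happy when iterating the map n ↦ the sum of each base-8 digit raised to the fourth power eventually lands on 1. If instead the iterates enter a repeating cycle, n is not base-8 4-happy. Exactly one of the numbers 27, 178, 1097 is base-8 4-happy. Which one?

27: 27 → 162 → 288 → 512 → 1  — reaches 1 (base-8 4-happy)
178: 178 → 1328 → 1568 → 337 → 642 → 33 → 257 → 257  — repeats 257 (not base-8 4-happy)
1097: 1097 → 19 → 97 → 258 → 272 → 272  — repeats 272 (not base-8 4-happy)

27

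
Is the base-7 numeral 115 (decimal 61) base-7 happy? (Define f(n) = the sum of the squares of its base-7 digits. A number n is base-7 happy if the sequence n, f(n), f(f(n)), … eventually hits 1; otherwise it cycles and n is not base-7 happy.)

not base-7 happy

61 = (1,1,5)_7 → 1² + 1² + 5² = 27
27 = (3,6)_7 → 3² + 6² = 45
45 = (6,3)_7 → 6² + 3² = 45  — 45 already seen; the sequence cycles without reaching 1.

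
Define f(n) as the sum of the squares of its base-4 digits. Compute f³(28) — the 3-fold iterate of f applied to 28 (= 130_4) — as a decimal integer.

4

28 = (1,3,0)_4 → 1² + 3² + 0² = 10
10 = (2,2)_4 → 2² + 2² = 8
8 = (2,0)_4 → 2² + 0² = 4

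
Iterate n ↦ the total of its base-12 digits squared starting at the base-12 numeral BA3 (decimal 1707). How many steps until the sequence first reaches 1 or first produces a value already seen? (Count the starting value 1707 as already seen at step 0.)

1707 = (11,10,3)_12 → 11² + 10² + 3² = 230
230 = (1,7,2)_12 → 1² + 7² + 2² = 54
54 = (4,6)_12 → 4² + 6² = 52
52 = (4,4)_12 → 4² + 4² = 32
32 = (2,8)_12 → 2² + 8² = 68
68 = (5,8)_12 → 5² + 8² = 89
89 = (7,5)_12 → 7² + 5² = 74
74 = (6,2)_12 → 6² + 2² = 40
40 = (3,4)_12 → 3² + 4² = 25
25 = (2,1)_12 → 2² + 1² = 5
5 = (5)_12 → 5² = 25  — 25 repeats.
That took 11 steps.

11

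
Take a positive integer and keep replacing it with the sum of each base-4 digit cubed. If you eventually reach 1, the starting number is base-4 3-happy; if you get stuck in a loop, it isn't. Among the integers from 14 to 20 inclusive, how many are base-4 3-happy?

1

14: 14 → 35 → 35  — not base-4 3-happy
15: 15 → 54 → 36 → 9 → 9  — not base-4 3-happy
16: 16 → 1  — base-4 3-happy
17: 17 → 2 → 8 → 8  — not base-4 3-happy
18: 18 → 9 → 9  — not base-4 3-happy
19: 19 → 28 → 28  — not base-4 3-happy
20: 20 → 2 → 8 → 8  — not base-4 3-happy
base-4 3-happy: 16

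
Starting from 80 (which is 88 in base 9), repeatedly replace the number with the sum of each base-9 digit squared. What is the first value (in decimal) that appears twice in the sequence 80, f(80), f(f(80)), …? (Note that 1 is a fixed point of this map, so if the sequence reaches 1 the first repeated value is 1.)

80 = (8,8)_9 → 8² + 8² = 128
128 = (1,5,2)_9 → 1² + 5² + 2² = 30
30 = (3,3)_9 → 3² + 3² = 18
18 = (2,0)_9 → 2² + 0² = 4
4 = (4)_9 → 4² = 16
16 = (1,7)_9 → 1² + 7² = 50
50 = (5,5)_9 → 5² + 5² = 50  — 50 already appeared earlier.

50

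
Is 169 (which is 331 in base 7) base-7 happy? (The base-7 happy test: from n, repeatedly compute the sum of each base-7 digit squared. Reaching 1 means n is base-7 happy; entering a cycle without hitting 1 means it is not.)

169 = (3,3,1)_7 → 3² + 3² + 1² = 19
19 = (2,5)_7 → 2² + 5² = 29
29 = (4,1)_7 → 4² + 1² = 17
17 = (2,3)_7 → 2² + 3² = 13
13 = (1,6)_7 → 1² + 6² = 37
37 = (5,2)_7 → 5² + 2² = 29  — 29 already seen; the sequence cycles without reaching 1.

not base-7 happy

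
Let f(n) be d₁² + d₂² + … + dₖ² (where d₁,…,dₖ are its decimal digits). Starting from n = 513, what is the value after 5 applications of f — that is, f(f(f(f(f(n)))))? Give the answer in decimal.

85

513 → 5² + 1² + 3² = 25 + 1 + 9 = 35
35 → 3² + 5² = 9 + 25 = 34
34 → 3² + 4² = 9 + 16 = 25
25 → 2² + 5² = 4 + 25 = 29
29 → 2² + 9² = 4 + 81 = 85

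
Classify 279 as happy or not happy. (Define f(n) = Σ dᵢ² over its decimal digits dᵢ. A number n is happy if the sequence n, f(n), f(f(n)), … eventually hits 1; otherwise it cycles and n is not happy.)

not happy

279 → 2² + 7² + 9² = 134
134 → 1² + 3² + 4² = 26
26 → 2² + 6² = 40
40 → 4² + 0² = 16
16 → 1² + 6² = 37
37 → 3² + 7² = 58
58 → 5² + 8² = 89
89 → 8² + 9² = 145
145 → 1² + 4² + 5² = 42
42 → 4² + 2² = 20
20 → 2² + 0² = 4
4 → 4² = 16  — 16 already seen; the sequence cycles without reaching 1.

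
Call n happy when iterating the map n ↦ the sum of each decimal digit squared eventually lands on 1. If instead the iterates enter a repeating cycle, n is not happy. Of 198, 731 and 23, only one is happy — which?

23

198: 198 → 146 → 53 → 34 → 25 → 29 → 85 → 89 → 145 → 42 → 20 → 4 → 16 → 37 → 58 → 89  — repeats 89 (not happy)
731: 731 → 59 → 106 → 37 → 58 → 89 → 145 → 42 → 20 → 4 → 16 → 37  — repeats 37 (not happy)
23: 23 → 13 → 10 → 1  — reaches 1 (happy)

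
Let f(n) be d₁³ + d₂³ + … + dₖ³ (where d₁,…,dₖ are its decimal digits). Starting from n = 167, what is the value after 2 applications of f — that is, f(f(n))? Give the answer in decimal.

341

167 → 1³ + 6³ + 7³ = 1 + 216 + 343 = 560
560 → 5³ + 6³ + 0³ = 125 + 216 + 0 = 341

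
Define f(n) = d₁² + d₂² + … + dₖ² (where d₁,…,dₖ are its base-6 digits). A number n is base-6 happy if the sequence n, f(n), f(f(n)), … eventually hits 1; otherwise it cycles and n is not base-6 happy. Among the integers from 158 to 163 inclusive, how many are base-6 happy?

1

158: 158 → 24 → 16 → 20 → 13 → 5 → 25 → 17 → 29 → 41 → 26 → 20  (repeats 20)
159: 159 → 29 → 41 → 26 → 20 → 13 → 5 → 25 → 17 → 29  (repeats 29)
160: 160 → 36 → 1  (reaches 1)
161: 161 → 45 → 11 → 26 → 20 → 13 → 5 → 25 → 17 → 29 → 41 → 26  (repeats 26)
162: 162 → 25 → 17 → 29 → 41 → 26 → 20 → 13 → 5 → 25  (repeats 25)
163: 163 → 26 → 20 → 13 → 5 → 25 → 17 → 29 → 41 → 26  (repeats 26)
base-6 happy: 160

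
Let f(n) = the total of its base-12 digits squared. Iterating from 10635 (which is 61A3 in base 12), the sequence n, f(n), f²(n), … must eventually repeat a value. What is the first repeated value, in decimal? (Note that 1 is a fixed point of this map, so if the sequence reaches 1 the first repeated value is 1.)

5

10635 = (6,1,10,3)_12 → 6² + 1² + 10² + 3² = 36 + 1 + 100 + 9 = 146
146 = (1,0,2)_12 → 1² + 0² + 2² = 1 + 0 + 4 = 5
5 = (5)_12 → 5² = 25
25 = (2,1)_12 → 2² + 1² = 4 + 1 = 5  — 5 already appeared earlier.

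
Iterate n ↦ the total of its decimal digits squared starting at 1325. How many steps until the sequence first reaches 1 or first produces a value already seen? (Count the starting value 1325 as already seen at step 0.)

14

1325 → 1² + 3² + 2² + 5² = 39
39 → 3² + 9² = 90
90 → 9² + 0² = 81
81 → 8² + 1² = 65
65 → 6² + 5² = 61
61 → 6² + 1² = 37
37 → 3² + 7² = 58
58 → 5² + 8² = 89
89 → 8² + 9² = 145
145 → 1² + 4² + 5² = 42
42 → 4² + 2² = 20
20 → 2² + 0² = 4
4 → 4² = 16
16 → 1² + 6² = 37  — 37 repeats.
That took 14 steps.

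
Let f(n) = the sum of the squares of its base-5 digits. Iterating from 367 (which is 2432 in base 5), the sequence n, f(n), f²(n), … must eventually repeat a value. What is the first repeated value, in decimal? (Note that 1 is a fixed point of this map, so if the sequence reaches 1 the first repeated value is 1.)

1

367 = (2,4,3,2)_5 → 2² + 4² + 3² + 2² = 33
33 = (1,1,3)_5 → 1² + 1² + 3² = 11
11 = (2,1)_5 → 2² + 1² = 5
5 = (1,0)_5 → 1² + 0² = 1  — reached the fixed point 1.
1 → 1, so 1 is the first repeated value.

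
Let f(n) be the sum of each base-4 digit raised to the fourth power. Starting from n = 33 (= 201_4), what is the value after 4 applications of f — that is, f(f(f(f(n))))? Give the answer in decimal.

33 = (2,0,1)_4 → 17
17 = (1,0,1)_4 → 2
2 = (2)_4 → 16
16 = (1,0,0)_4 → 1

1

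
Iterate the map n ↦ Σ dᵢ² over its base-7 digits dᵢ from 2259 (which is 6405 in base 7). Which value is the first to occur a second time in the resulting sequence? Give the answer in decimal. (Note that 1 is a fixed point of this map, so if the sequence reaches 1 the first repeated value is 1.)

2259 = (6,4,0,5)_7 → 6² + 4² + 0² + 5² = 36 + 16 + 0 + 25 = 77
77 = (1,4,0)_7 → 1² + 4² + 0² = 1 + 16 + 0 = 17
17 = (2,3)_7 → 2² + 3² = 4 + 9 = 13
13 = (1,6)_7 → 1² + 6² = 1 + 36 = 37
37 = (5,2)_7 → 5² + 2² = 25 + 4 = 29
29 = (4,1)_7 → 4² + 1² = 16 + 1 = 17  — 17 already appeared earlier.

17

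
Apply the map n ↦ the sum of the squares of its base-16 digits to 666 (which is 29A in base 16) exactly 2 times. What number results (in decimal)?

666 = (2,9,10)_16 → 2² + 9² + 10² = 4 + 81 + 100 = 185
185 = (11,9)_16 → 11² + 9² = 121 + 81 = 202

202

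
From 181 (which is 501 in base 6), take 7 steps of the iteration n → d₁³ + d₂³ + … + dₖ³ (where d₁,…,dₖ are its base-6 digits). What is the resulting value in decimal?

9

181 = (5,0,1)_6 → 5³ + 0³ + 1³ = 125 + 0 + 1 = 126
126 = (3,3,0)_6 → 3³ + 3³ + 0³ = 27 + 27 + 0 = 54
54 = (1,3,0)_6 → 1³ + 3³ + 0³ = 1 + 27 + 0 = 28
28 = (4,4)_6 → 4³ + 4³ = 64 + 64 = 128
128 = (3,3,2)_6 → 3³ + 3³ + 2³ = 27 + 27 + 8 = 62
62 = (1,4,2)_6 → 1³ + 4³ + 2³ = 1 + 64 + 8 = 73
73 = (2,0,1)_6 → 2³ + 0³ + 1³ = 8 + 0 + 1 = 9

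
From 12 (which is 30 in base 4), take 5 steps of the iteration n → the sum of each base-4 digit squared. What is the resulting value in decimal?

1

12 = (3,0)_4 → 9
9 = (2,1)_4 → 5
5 = (1,1)_4 → 2
2 = (2)_4 → 4
4 = (1,0)_4 → 1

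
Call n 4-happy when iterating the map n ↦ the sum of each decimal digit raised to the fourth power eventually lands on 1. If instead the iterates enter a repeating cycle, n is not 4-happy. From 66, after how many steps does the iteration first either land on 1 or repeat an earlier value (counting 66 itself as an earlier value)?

66 → 2592
2592 → 7218
7218 → 6514
6514 → 2178
2178 → 6514  — 6514 repeats.
That took 5 steps.

5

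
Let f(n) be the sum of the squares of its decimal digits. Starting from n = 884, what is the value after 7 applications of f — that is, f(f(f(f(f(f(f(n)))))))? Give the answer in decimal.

58

884 → 8² + 8² + 4² = 144
144 → 1² + 4² + 4² = 33
33 → 3² + 3² = 18
18 → 1² + 8² = 65
65 → 6² + 5² = 61
61 → 6² + 1² = 37
37 → 3² + 7² = 58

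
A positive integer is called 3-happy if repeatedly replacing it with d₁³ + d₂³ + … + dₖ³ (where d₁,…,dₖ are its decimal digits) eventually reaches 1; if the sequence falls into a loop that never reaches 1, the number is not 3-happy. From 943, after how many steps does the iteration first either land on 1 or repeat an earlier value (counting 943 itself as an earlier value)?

943 → 9³ + 4³ + 3³ = 820
820 → 8³ + 2³ + 0³ = 520
520 → 5³ + 2³ + 0³ = 133
133 → 1³ + 3³ + 3³ = 55
55 → 5³ + 5³ = 250
250 → 2³ + 5³ + 0³ = 133  — 133 repeats.
That took 6 steps.

6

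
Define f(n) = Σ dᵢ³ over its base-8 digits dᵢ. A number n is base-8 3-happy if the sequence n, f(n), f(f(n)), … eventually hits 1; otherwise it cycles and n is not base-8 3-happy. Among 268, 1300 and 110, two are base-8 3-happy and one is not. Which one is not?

110

268: 268 → 129 → 9 → 2 → 8 → 1  — reaches 1 (base-8 3-happy)
1300: 1300 → 144 → 16 → 8 → 1  — reaches 1 (base-8 3-happy)
110: 110 → 342 → 349 → 277 → 197 → 152 → 35 → 91 → 55 → 559 → 469 → 476 → 434 → 440 → 559  — repeats 559 (not base-8 3-happy)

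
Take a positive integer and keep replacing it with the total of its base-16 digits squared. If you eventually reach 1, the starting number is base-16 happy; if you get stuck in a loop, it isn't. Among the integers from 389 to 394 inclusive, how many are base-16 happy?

389: 389 → 90 → 125 → 218 → 269 → 170 → 200 → 208 → 169 → 181 → 146 → 85 → 50 → 13 → 169  — not base-16 happy
390: 390 → 101 → 61 → 178 → 125 → 218 → 269 → 170 → 200 → 208 → 169 → 181 → 146 → 85 → 50 → 13 → 169  — not base-16 happy
391: 391 → 114 → 53 → 34 → 8 → 64 → 16 → 1  — base-16 happy
392: 392 → 129 → 65 → 17 → 2 → 4 → 16 → 1  — base-16 happy
393: 393 → 146 → 85 → 50 → 13 → 169 → 181 → 146  — not base-16 happy
394: 394 → 165 → 125 → 218 → 269 → 170 → 200 → 208 → 169 → 181 → 146 → 85 → 50 → 13 → 169  — not base-16 happy
base-16 happy: 391, 392

2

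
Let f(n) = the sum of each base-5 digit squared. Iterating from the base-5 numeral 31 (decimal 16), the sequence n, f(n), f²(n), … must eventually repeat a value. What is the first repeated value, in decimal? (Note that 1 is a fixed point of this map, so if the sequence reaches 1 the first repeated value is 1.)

16

16 = (3,1)_5 → 3² + 1² = 10
10 = (2,0)_5 → 2² + 0² = 4
4 = (4)_5 → 4² = 16  — 16 already appeared earlier.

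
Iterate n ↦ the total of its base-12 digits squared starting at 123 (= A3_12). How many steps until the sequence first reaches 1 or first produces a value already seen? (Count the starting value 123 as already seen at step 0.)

8

123 = (10,3)_12 → 10² + 3² = 100 + 9 = 109
109 = (9,1)_12 → 9² + 1² = 81 + 1 = 82
82 = (6,10)_12 → 6² + 10² = 36 + 100 = 136
136 = (11,4)_12 → 11² + 4² = 121 + 16 = 137
137 = (11,5)_12 → 11² + 5² = 121 + 25 = 146
146 = (1,0,2)_12 → 1² + 0² + 2² = 1 + 0 + 4 = 5
5 = (5)_12 → 5² = 25
25 = (2,1)_12 → 2² + 1² = 4 + 1 = 5  — 5 repeats.
That took 8 steps.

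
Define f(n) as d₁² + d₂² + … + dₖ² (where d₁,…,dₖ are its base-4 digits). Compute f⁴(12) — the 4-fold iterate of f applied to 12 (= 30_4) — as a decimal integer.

12 = (3,0)_4 → 3² + 0² = 9 + 0 = 9
9 = (2,1)_4 → 2² + 1² = 4 + 1 = 5
5 = (1,1)_4 → 1² + 1² = 1 + 1 = 2
2 = (2)_4 → 2² = 4

4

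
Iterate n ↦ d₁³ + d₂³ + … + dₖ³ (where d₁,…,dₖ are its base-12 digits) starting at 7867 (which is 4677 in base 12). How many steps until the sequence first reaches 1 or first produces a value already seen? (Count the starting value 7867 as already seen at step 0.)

7867 = (4,6,7,7)_12 → 4³ + 6³ + 7³ + 7³ = 966
966 = (6,8,6)_12 → 6³ + 8³ + 6³ = 944
944 = (6,6,8)_12 → 6³ + 6³ + 8³ = 944  — 944 repeats.
That took 3 steps.

3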